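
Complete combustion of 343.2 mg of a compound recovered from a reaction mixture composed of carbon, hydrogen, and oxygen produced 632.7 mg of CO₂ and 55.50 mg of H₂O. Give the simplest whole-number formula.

mol C = 0.6327 g CO₂ ÷ 44.009 g/mol = 0.014377 mol
mol H = 2 × 0.05550 g H₂O ÷ 18.015 g/mol = 0.0061615 mol
mass O = 0.3432 − (0.17268 + 0.0062108) = 0.16431 g → mol O = 0.16431 ÷ 15.999 = 0.010270 mol
Divide by the smallest (0.0061615 mol): C 2.333, H 1.000, O 1.667
Multiplying each by 3 gives whole numbers: C 7.00, H 3.00, O 5.00

C7H3O5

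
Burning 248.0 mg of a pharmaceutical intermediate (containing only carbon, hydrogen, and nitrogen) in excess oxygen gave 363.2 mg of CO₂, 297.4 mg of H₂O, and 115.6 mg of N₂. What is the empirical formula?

mol C = 0.3632 g CO₂ ÷ 44.009 g/mol = 0.0082529 mol
mol H = 2 × 0.2974 g H₂O ÷ 18.015 g/mol = 0.033017 mol
mol N = 2 × 0.1156 g N₂ ÷ 28.014 g/mol = 0.0082530 mol
Divide by the smallest (0.0082529 mol): C 1.000, H 4.001, N 1.000

CH4N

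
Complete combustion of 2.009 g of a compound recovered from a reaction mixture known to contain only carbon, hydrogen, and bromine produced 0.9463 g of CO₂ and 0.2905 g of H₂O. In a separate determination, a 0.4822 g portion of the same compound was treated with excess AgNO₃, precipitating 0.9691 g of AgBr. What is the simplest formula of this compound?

C2H3Br2

mol C = 0.9463 g CO₂ ÷ 44.009 g/mol = 0.021502 mol
mol H = 2 × 0.2905 g H₂O ÷ 18.015 g/mol = 0.032251 mol
From the AgBr data: mol Br per gram of compound = (0.9691 ÷ 187.772) ÷ 0.4822 = 0.010703 mol/g, so in the 2.009 g combustion sample mol Br = 0.021503 mol
Divide by the smallest (0.021502 mol): C 1.000, H 1.500, Br 1.000
Multiplying each by 2 gives whole numbers: C 2.00, H 3.00, Br 2.00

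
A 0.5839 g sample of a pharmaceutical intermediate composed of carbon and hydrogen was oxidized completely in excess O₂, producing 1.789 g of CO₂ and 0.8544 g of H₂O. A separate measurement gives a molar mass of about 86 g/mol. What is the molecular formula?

C6H14

mol C = 1.789 g CO₂ ÷ 44.009 g/mol = 0.040651 mol
mol H = 2 × 0.8544 g H₂O ÷ 18.015 g/mol = 0.094854 mol
Divide by the smallest (0.040651 mol): C 1.000, H 2.333
Multiplying each by 3 gives whole numbers: C 3.00, H 7.00
Empirical formula: C3H7
Empirical-formula mass = 43.09 g/mol; 86 ÷ 43.09 ≈ 2, so the molecular formula is C6H14.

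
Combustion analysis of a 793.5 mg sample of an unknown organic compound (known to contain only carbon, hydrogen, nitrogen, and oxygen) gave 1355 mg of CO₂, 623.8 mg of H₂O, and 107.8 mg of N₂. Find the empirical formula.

mol C = 1.355 g CO₂ ÷ 44.009 g/mol = 0.030789 mol
mol H = 2 × 0.6238 g H₂O ÷ 18.015 g/mol = 0.069253 mol
mol N = 2 × 0.1078 g N₂ ÷ 28.014 g/mol = 0.0076962 mol
mass O = 0.7935 − (0.36981 + 0.069807 + 0.10780) = 0.24608 g → mol O = 0.24608 ÷ 15.999 = 0.015381 mol
Divide by the smallest (0.0076962 mol): C 4.001, H 8.998, N 1.000, O 1.999

C4H9NO2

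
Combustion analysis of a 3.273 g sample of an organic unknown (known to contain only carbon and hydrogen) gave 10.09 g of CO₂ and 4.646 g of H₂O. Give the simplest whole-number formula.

C4H9

mol C = 10.09 g CO₂ ÷ 44.009 g/mol = 0.22927 mol
mol H = 2 × 4.646 g H₂O ÷ 18.015 g/mol = 0.51579 mol
Divide by the smallest (0.22927 mol): C 1.000, H 2.250
Multiplying each by 4 gives whole numbers: C 4.00, H 9.00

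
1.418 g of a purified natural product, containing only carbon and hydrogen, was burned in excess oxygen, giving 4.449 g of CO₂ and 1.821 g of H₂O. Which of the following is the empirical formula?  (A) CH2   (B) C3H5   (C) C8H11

(A) CH2

mol C = 4.449 g CO₂ ÷ 44.009 g/mol = 0.10109 mol
mol H = 2 × 1.821 g H₂O ÷ 18.015 g/mol = 0.20216 mol
Divide by the smallest (0.10109 mol): C 1.000, H 2.000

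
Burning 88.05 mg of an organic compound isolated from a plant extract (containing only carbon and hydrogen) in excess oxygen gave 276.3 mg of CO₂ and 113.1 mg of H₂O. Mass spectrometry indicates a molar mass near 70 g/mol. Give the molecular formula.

C5H10

mol C = 0.2763 g CO₂ ÷ 44.009 g/mol = 0.0062783 mol
mol H = 2 × 0.1131 g H₂O ÷ 18.015 g/mol = 0.012556 mol
Divide by the smallest (0.0062783 mol): C 1.000, H 2.000
Empirical formula: CH2
Empirical-formula mass = 14.03 g/mol; 70 ÷ 14.03 ≈ 5, so the molecular formula is C5H10.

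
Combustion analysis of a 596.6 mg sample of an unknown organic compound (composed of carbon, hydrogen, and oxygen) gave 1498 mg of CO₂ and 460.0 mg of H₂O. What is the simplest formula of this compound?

C4H6O

mol C = 1.498 g CO₂ ÷ 44.009 g/mol = 0.034038 mol
mol H = 2 × 0.4600 g H₂O ÷ 18.015 g/mol = 0.051069 mol
mass O = 0.5966 − (0.40884 + 0.051477) = 0.13629 g → mol O = 0.13629 ÷ 15.999 = 0.0085184 mol
Divide by the smallest (0.0085184 mol): C 3.996, H 5.995, O 1.000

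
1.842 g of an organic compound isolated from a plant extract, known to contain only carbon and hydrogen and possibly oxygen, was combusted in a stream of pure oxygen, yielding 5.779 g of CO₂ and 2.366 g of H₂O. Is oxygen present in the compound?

mol C = 5.779 g CO₂ ÷ 44.009 g/mol = 0.13131 mol
mol H = 2 × 2.366 g H₂O ÷ 18.015 g/mol = 0.26267 mol
C and H together account for 1.8420 g — essentially the entire 1.842 g sample — so the compound contains no oxygen.

no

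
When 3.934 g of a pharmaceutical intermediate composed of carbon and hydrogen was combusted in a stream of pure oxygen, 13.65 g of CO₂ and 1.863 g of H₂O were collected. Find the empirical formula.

mol C = 13.65 g CO₂ ÷ 44.009 g/mol = 0.31016 mol
mol H = 2 × 1.863 g H₂O ÷ 18.015 g/mol = 0.20683 mol
Divide by the smallest (0.20683 mol): C 1.500, H 1.000
Multiplying each by 2 gives whole numbers: C 3.00, H 2.00

C3H2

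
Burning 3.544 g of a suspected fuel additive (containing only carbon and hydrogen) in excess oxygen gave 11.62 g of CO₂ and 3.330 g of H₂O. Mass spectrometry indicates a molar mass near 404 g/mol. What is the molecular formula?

C30H42

mol C = 11.62 g CO₂ ÷ 44.009 g/mol = 0.26404 mol
mol H = 2 × 3.330 g H₂O ÷ 18.015 g/mol = 0.36969 mol
Divide by the smallest (0.26404 mol): C 1.000, H 1.400
Multiplying each by 5 gives whole numbers: C 5.00, H 7.00
Empirical formula: C5H7
Empirical-formula mass = 67.11 g/mol; 404 ÷ 67.11 ≈ 6, so the molecular formula is C30H42.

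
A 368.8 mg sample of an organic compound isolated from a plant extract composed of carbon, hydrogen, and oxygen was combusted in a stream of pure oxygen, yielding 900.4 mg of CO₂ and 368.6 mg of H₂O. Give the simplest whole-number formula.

mol C = 0.9004 g CO₂ ÷ 44.009 g/mol = 0.020459 mol
mol H = 2 × 0.3686 g H₂O ÷ 18.015 g/mol = 0.040921 mol
mass O = 0.3688 − (0.24574 + 0.041249) = 0.081813 g → mol O = 0.081813 ÷ 15.999 = 0.0051136 mol
Divide by the smallest (0.0051136 mol): C 4.001, H 8.002, O 1.000

C4H8O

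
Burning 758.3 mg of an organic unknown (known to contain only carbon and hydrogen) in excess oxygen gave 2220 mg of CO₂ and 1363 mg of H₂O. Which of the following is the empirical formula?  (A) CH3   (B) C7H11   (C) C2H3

mol C = 2.220 g CO₂ ÷ 44.009 g/mol = 0.050444 mol
mol H = 2 × 1.363 g H₂O ÷ 18.015 g/mol = 0.15132 mol
Divide by the smallest (0.050444 mol): C 1.000, H 3.000

(A) CH3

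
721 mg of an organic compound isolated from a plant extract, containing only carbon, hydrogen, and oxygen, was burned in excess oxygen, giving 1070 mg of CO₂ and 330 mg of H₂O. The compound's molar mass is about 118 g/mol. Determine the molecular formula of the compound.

mol C = 1.07 g CO₂ ÷ 44.009 g/mol = 0.02431 mol
mol H = 2 × 0.330 g H₂O ÷ 18.015 g/mol = 0.03664 mol
mass O = 0.721 − (0.2920 + 0.03693) = 0.3920 g → mol O = 0.3920 ÷ 15.999 = 0.02450 mol
Divide by the smallest (0.02431 mol): C 1.000, H 1.507, O 1.008
Multiplying each by 2 gives whole numbers: C 2.00, H 3.01, O 2.02
Empirical formula: C2H3O2
Empirical-formula mass = 59.04 g/mol; 118 ÷ 59.04 ≈ 2, so the molecular formula is C4H6O4.

C4H6O4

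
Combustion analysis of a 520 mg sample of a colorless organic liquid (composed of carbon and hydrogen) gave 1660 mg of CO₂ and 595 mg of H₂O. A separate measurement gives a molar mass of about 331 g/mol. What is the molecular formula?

C24H42

mol C = 1.66 g CO₂ ÷ 44.009 g/mol = 0.03772 mol
mol H = 2 × 0.595 g H₂O ÷ 18.015 g/mol = 0.06606 mol
Divide by the smallest (0.03772 mol): C 1.000, H 1.751
Multiplying each by 4 gives whole numbers: C 4.00, H 7.00
Empirical formula: C4H7
Empirical-formula mass = 55.10 g/mol; 331 ÷ 55.10 ≈ 6, so the molecular formula is C24H42.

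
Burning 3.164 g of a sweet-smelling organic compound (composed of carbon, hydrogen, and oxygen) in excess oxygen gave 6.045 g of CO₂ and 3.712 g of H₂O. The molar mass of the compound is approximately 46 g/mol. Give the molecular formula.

mol C = 6.045 g CO₂ ÷ 44.009 g/mol = 0.13736 mol
mol H = 2 × 3.712 g H₂O ÷ 18.015 g/mol = 0.41210 mol
mass O = 3.164 − (1.6498 + 0.41540) = 1.0988 g → mol O = 1.0988 ÷ 15.999 = 0.068679 mol
Divide by the smallest (0.068679 mol): C 2.000, H 6.000, O 1.000
Empirical formula: C2H6O
Empirical-formula mass = 46.07 g/mol; 46 ÷ 46.07 ≈ 1, so the molecular formula is C2H6O.

C2H6O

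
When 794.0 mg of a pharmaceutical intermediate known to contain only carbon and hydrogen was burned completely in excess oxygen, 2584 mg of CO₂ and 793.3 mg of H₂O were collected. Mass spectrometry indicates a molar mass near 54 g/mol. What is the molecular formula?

mol C = 2.584 g CO₂ ÷ 44.009 g/mol = 0.058715 mol
mol H = 2 × 0.7933 g H₂O ÷ 18.015 g/mol = 0.088071 mol
Divide by the smallest (0.058715 mol): C 1.000, H 1.500
Multiplying each by 2 gives whole numbers: C 2.00, H 3.00
Empirical formula: C2H3
Empirical-formula mass = 27.05 g/mol; 54 ÷ 27.05 ≈ 2, so the molecular formula is C4H6.

C4H6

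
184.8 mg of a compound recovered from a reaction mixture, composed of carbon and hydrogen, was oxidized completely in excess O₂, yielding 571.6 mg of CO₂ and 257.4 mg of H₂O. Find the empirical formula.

C5H11

mol C = 0.5716 g CO₂ ÷ 44.009 g/mol = 0.012988 mol
mol H = 2 × 0.2574 g H₂O ÷ 18.015 g/mol = 0.028576 mol
Divide by the smallest (0.012988 mol): C 1.000, H 2.200
Multiplying each by 5 gives whole numbers: C 5.00, H 11.00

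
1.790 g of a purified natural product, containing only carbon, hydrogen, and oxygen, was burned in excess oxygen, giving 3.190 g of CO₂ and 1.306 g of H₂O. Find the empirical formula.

C3H6O2

mol C = 3.190 g CO₂ ÷ 44.009 g/mol = 0.072485 mol
mol H = 2 × 1.306 g H₂O ÷ 18.015 g/mol = 0.14499 mol
mass O = 1.790 − (0.87062 + 0.14615) = 0.77323 g → mol O = 0.77323 ÷ 15.999 = 0.048330 mol
Divide by the smallest (0.048330 mol): C 1.500, H 3.000, O 1.000
Multiplying each by 2 gives whole numbers: C 3.00, H 6.00, O 2.00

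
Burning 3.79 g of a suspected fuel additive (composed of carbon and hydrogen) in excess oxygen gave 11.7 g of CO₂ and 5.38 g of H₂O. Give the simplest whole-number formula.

mol C = 11.7 g CO₂ ÷ 44.009 g/mol = 0.2659 mol
mol H = 2 × 5.38 g H₂O ÷ 18.015 g/mol = 0.5973 mol
Divide by the smallest (0.2659 mol): C 1.000, H 2.247
Multiplying each by 4 gives whole numbers: C 4.00, H 8.99

C4H9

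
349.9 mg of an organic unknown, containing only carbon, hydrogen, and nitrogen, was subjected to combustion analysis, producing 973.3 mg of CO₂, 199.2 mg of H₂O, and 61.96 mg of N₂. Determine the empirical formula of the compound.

mol C = 0.9733 g CO₂ ÷ 44.009 g/mol = 0.022116 mol
mol H = 2 × 0.1992 g H₂O ÷ 18.015 g/mol = 0.022115 mol
mol N = 2 × 0.06196 g N₂ ÷ 28.014 g/mol = 0.0044235 mol
Divide by the smallest (0.0044235 mol): C 5.000, H 4.999, N 1.000

C5H5N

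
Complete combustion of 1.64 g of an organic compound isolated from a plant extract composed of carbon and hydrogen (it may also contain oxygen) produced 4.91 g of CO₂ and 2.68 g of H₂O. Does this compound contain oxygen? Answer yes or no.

mol C = 4.91 g CO₂ ÷ 44.009 g/mol = 0.1116 mol
mol H = 2 × 2.68 g H₂O ÷ 18.015 g/mol = 0.2975 mol
C and H together account for 1.640 g — essentially the entire 1.64 g sample — so the compound contains no oxygen.

no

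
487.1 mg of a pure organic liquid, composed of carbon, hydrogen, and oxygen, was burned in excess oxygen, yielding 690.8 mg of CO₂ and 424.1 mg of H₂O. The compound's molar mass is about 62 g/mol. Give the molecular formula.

C2H6O2

mol C = 0.6908 g CO₂ ÷ 44.009 g/mol = 0.015697 mol
mol H = 2 × 0.4241 g H₂O ÷ 18.015 g/mol = 0.047083 mol
mass O = 0.4871 − (0.18853 + 0.047460) = 0.25111 g → mol O = 0.25111 ÷ 15.999 = 0.015695 mol
Divide by the smallest (0.015695 mol): C 1.000, H 3.000, O 1.000
Empirical formula: CH3O
Empirical-formula mass = 31.03 g/mol; 62 ÷ 31.03 ≈ 2, so the molecular formula is C2H6O2.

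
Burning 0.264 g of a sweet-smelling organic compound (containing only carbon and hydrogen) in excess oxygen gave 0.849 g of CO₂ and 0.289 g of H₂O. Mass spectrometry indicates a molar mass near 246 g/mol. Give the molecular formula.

C18H30

mol C = 0.849 g CO₂ ÷ 44.009 g/mol = 0.01929 mol
mol H = 2 × 0.289 g H₂O ÷ 18.015 g/mol = 0.03208 mol
Divide by the smallest (0.01929 mol): C 1.000, H 1.663
Multiplying each by 3 gives whole numbers: C 3.00, H 4.99
Empirical formula: C3H5
Empirical-formula mass = 41.07 g/mol; 246 ÷ 41.07 ≈ 6, so the molecular formula is C18H30.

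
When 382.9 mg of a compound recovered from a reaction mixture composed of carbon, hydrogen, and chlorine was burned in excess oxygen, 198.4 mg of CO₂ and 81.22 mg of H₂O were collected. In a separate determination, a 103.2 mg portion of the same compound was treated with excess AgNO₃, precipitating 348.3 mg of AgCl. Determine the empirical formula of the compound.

CH2Cl2

mol C = 0.1984 g CO₂ ÷ 44.009 g/mol = 0.0045082 mol
mol H = 2 × 0.08122 g H₂O ÷ 18.015 g/mol = 0.0090169 mol
From the AgCl data: mol Cl per gram of compound = (0.3483 ÷ 143.318) ÷ 0.1032 = 0.023549 mol/g, so in the 0.3829 g combustion sample mol Cl = 0.0090169 mol
Divide by the smallest (0.0045082 mol): C 1.000, H 2.000, Cl 2.000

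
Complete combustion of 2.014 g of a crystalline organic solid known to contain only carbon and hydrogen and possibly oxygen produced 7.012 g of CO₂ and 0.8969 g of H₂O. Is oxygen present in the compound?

no

mol C = 7.012 g CO₂ ÷ 44.009 g/mol = 0.15933 mol
mol H = 2 × 0.8969 g H₂O ÷ 18.015 g/mol = 0.099573 mol
C and H together account for 2.0141 g — essentially the entire 2.014 g sample — so the compound contains no oxygen.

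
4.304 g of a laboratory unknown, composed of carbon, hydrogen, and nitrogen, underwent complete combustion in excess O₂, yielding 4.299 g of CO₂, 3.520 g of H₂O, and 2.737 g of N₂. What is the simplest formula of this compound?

mol C = 4.299 g CO₂ ÷ 44.009 g/mol = 0.097685 mol
mol H = 2 × 3.520 g H₂O ÷ 18.015 g/mol = 0.39079 mol
mol N = 2 × 2.737 g N₂ ÷ 28.014 g/mol = 0.19540 mol
Divide by the smallest (0.097685 mol): C 1.000, H 4.000, N 2.000

CH4N2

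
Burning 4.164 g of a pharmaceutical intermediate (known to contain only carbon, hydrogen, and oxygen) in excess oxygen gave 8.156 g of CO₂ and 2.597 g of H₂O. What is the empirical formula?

mol C = 8.156 g CO₂ ÷ 44.009 g/mol = 0.18533 mol
mol H = 2 × 2.597 g H₂O ÷ 18.015 g/mol = 0.28832 mol
mass O = 4.164 − (2.2259 + 0.29062) = 1.6474 g → mol O = 1.6474 ÷ 15.999 = 0.10297 mol
Divide by the smallest (0.10297 mol): C 1.800, H 2.800, O 1.000
Multiplying each by 5 gives whole numbers: C 9.00, H 14.00, O 5.00

C9H14O5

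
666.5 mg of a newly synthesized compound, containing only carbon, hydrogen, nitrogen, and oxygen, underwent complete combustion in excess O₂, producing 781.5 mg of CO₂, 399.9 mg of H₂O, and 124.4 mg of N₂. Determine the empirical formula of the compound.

C2H5NO2

mol C = 0.7815 g CO₂ ÷ 44.009 g/mol = 0.017758 mol
mol H = 2 × 0.3999 g H₂O ÷ 18.015 g/mol = 0.044396 mol
mol N = 2 × 0.1244 g N₂ ÷ 28.014 g/mol = 0.0088813 mol
mass O = 0.6665 − (0.21329 + 0.044752 + 0.12440) = 0.28406 g → mol O = 0.28406 ÷ 15.999 = 0.017755 mol
Divide by the smallest (0.0088813 mol): C 1.999, H 4.999, N 1.000, O 1.999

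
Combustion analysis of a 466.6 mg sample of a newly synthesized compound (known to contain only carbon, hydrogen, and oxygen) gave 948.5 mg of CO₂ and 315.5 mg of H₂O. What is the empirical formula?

C8H13O4

mol C = 0.9485 g CO₂ ÷ 44.009 g/mol = 0.021552 mol
mol H = 2 × 0.3155 g H₂O ÷ 18.015 g/mol = 0.035026 mol
mass O = 0.4666 − (0.25887 + 0.035307) = 0.17243 g → mol O = 0.17243 ÷ 15.999 = 0.010777 mol
Divide by the smallest (0.010777 mol): C 2.000, H 3.250, O 1.000
Multiplying each by 4 gives whole numbers: C 8.00, H 13.00, O 4.00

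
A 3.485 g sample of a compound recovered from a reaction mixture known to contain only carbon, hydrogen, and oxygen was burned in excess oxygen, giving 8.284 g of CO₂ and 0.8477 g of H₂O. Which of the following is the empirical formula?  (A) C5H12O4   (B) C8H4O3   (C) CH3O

mol C = 8.284 g CO₂ ÷ 44.009 g/mol = 0.18823 mol
mol H = 2 × 0.8477 g H₂O ÷ 18.015 g/mol = 0.094110 mol
mass O = 3.485 − (2.2609 + 0.094863) = 1.1293 g → mol O = 1.1293 ÷ 15.999 = 0.070583 mol
Divide by the smallest (0.070583 mol): C 2.667, H 1.333, O 1.000
Multiplying each by 3 gives whole numbers: C 8.00, H 4.00, O 3.00

(B) C8H4O3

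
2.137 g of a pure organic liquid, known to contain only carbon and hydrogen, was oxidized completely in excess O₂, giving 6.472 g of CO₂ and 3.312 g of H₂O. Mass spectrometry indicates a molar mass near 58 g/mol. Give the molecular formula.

mol C = 6.472 g CO₂ ÷ 44.009 g/mol = 0.14706 mol
mol H = 2 × 3.312 g H₂O ÷ 18.015 g/mol = 0.36769 mol
Divide by the smallest (0.14706 mol): C 1.000, H 2.500
Multiplying each by 2 gives whole numbers: C 2.00, H 5.00
Empirical formula: C2H5
Empirical-formula mass = 29.06 g/mol; 58 ÷ 29.06 ≈ 2, so the molecular formula is C4H10.

C4H10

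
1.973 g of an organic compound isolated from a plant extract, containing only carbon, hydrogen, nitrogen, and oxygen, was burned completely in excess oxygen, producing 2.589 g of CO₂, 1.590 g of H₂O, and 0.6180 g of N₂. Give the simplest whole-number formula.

mol C = 2.589 g CO₂ ÷ 44.009 g/mol = 0.058829 mol
mol H = 2 × 1.590 g H₂O ÷ 18.015 g/mol = 0.17652 mol
mol N = 2 × 0.6180 g N₂ ÷ 28.014 g/mol = 0.044121 mol
mass O = 1.973 − (0.70659 + 0.17793 + 0.61800) = 0.47047 g → mol O = 0.47047 ÷ 15.999 = 0.029407 mol
Divide by the smallest (0.029407 mol): C 2.001, H 6.003, N 1.500, O 1.000
Multiplying each by 2 gives whole numbers: C 4.00, H 12.01, N 3.00, O 2.00

C4H12N3O2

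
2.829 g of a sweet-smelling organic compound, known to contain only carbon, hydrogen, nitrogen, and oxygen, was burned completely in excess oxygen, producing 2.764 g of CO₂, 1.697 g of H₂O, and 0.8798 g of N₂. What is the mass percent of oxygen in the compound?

mol C = 2.764 g CO₂ ÷ 44.009 g/mol = 0.062805 mol
mol H = 2 × 1.697 g H₂O ÷ 18.015 g/mol = 0.18840 mol
mol N = 2 × 0.8798 g N₂ ÷ 28.014 g/mol = 0.062811 mol
mass O = 2.829 − (0.75435 + 0.18991 + 0.87980) = 1.0049 g → mol O = 1.0049 ÷ 15.999 = 0.062813 mol
mass % O = 1.0049 g ÷ 2.829 g × 100%

35.52%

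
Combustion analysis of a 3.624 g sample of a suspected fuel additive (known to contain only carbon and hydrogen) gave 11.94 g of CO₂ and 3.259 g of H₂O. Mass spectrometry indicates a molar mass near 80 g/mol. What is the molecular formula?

C6H8

mol C = 11.94 g CO₂ ÷ 44.009 g/mol = 0.27131 mol
mol H = 2 × 3.259 g H₂O ÷ 18.015 g/mol = 0.36181 mol
Divide by the smallest (0.27131 mol): C 1.000, H 1.334
Multiplying each by 3 gives whole numbers: C 3.00, H 4.00
Empirical formula: C3H4
Empirical-formula mass = 40.06 g/mol; 80 ÷ 40.06 ≈ 2, so the molecular formula is C6H8.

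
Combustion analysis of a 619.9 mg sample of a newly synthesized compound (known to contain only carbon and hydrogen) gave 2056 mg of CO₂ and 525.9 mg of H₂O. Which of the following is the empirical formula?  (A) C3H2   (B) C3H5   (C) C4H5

(C) C4H5

mol C = 2.056 g CO₂ ÷ 44.009 g/mol = 0.046718 mol
mol H = 2 × 0.5259 g H₂O ÷ 18.015 g/mol = 0.058385 mol
Divide by the smallest (0.046718 mol): C 1.000, H 1.250
Multiplying each by 4 gives whole numbers: C 4.00, H 5.00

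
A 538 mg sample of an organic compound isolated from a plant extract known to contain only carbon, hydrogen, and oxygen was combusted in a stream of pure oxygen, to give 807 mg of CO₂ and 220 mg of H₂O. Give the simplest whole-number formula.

mol C = 0.807 g CO₂ ÷ 44.009 g/mol = 0.01834 mol
mol H = 2 × 0.220 g H₂O ÷ 18.015 g/mol = 0.02442 mol
mass O = 0.538 − (0.2202 + 0.02462) = 0.2931 g → mol O = 0.2931 ÷ 15.999 = 0.01832 mol
Divide by the smallest (0.01832 mol): C 1.001, H 1.333, O 1.000
Multiplying each by 3 gives whole numbers: C 3.00, H 4.00, O 3.00

C3H4O3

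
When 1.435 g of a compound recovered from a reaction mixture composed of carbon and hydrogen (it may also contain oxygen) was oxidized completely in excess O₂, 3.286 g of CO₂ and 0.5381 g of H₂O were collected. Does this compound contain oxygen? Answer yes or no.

mol C = 3.286 g CO₂ ÷ 44.009 g/mol = 0.074667 mol
mol H = 2 × 0.5381 g H₂O ÷ 18.015 g/mol = 0.059739 mol
C and H account for only 0.95704 g of the 1.435 g sample; the remaining 0.47796 g must be oxygen.

yes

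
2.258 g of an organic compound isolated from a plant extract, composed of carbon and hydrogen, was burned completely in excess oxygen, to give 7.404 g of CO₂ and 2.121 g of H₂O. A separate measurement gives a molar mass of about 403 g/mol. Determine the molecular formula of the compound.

C30H42

mol C = 7.404 g CO₂ ÷ 44.009 g/mol = 0.16824 mol
mol H = 2 × 2.121 g H₂O ÷ 18.015 g/mol = 0.23547 mol
Divide by the smallest (0.16824 mol): C 1.000, H 1.400
Multiplying each by 5 gives whole numbers: C 5.00, H 7.00
Empirical formula: C5H7
Empirical-formula mass = 67.11 g/mol; 403 ÷ 67.11 ≈ 6, so the molecular formula is C30H42.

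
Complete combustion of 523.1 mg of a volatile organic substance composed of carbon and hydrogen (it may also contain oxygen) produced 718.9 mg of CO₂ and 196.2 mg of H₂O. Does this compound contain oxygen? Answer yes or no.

yes

mol C = 0.7189 g CO₂ ÷ 44.009 g/mol = 0.016335 mol
mol H = 2 × 0.1962 g H₂O ÷ 18.015 g/mol = 0.021782 mol
C and H account for only 0.21816 g of the 0.5231 g sample; the remaining 0.30494 g must be oxygen.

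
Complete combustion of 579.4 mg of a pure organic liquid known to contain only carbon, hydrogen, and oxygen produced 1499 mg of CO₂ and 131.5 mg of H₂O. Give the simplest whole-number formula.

C7H3O2

mol C = 1.499 g CO₂ ÷ 44.009 g/mol = 0.034061 mol
mol H = 2 × 0.1315 g H₂O ÷ 18.015 g/mol = 0.014599 mol
mass O = 0.5794 − (0.40911 + 0.014716) = 0.15558 g → mol O = 0.15558 ÷ 15.999 = 0.0097240 mol
Divide by the smallest (0.0097240 mol): C 3.503, H 1.501, O 1.000
Multiplying each by 2 gives whole numbers: C 7.01, H 3.00, O 2.00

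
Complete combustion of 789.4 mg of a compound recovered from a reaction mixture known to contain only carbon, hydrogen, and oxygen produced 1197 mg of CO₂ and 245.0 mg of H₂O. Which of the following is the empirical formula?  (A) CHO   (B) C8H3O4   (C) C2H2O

mol C = 1.197 g CO₂ ÷ 44.009 g/mol = 0.027199 mol
mol H = 2 × 0.2450 g H₂O ÷ 18.015 g/mol = 0.027200 mol
mass O = 0.7894 − (0.32669 + 0.027417) = 0.43530 g → mol O = 0.43530 ÷ 15.999 = 0.027208 mol
Divide by the smallest (0.027199 mol): C 1.000, H 1.000, O 1.000

(A) CHO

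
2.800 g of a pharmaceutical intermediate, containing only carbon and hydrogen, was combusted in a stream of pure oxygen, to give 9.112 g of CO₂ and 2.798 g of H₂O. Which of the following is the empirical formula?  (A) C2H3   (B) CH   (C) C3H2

mol C = 9.112 g CO₂ ÷ 44.009 g/mol = 0.20705 mol
mol H = 2 × 2.798 g H₂O ÷ 18.015 g/mol = 0.31063 mol
Divide by the smallest (0.20705 mol): C 1.000, H 1.500
Multiplying each by 2 gives whole numbers: C 2.00, H 3.00

(A) C2H3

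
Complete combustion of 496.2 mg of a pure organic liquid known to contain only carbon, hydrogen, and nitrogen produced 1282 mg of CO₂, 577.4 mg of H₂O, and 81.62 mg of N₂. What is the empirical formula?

C5H11N

mol C = 1.282 g CO₂ ÷ 44.009 g/mol = 0.029130 mol
mol H = 2 × 0.5774 g H₂O ÷ 18.015 g/mol = 0.064102 mol
mol N = 2 × 0.08162 g N₂ ÷ 28.014 g/mol = 0.0058271 mol
Divide by the smallest (0.0058271 mol): C 4.999, H 11.001, N 1.000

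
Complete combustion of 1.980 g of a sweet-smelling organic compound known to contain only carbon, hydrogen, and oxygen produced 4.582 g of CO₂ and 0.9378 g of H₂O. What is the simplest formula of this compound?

C8H8O3

mol C = 4.582 g CO₂ ÷ 44.009 g/mol = 0.10412 mol
mol H = 2 × 0.9378 g H₂O ÷ 18.015 g/mol = 0.10411 mol
mass O = 1.980 − (1.2505 + 0.10495) = 0.62453 g → mol O = 0.62453 ÷ 15.999 = 0.039035 mol
Divide by the smallest (0.039035 mol): C 2.667, H 2.667, O 1.000
Multiplying each by 3 gives whole numbers: C 8.00, H 8.00, O 3.00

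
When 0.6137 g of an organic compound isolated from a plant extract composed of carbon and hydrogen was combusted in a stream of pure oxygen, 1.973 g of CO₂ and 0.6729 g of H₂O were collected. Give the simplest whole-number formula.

C3H5

mol C = 1.973 g CO₂ ÷ 44.009 g/mol = 0.044832 mol
mol H = 2 × 0.6729 g H₂O ÷ 18.015 g/mol = 0.074704 mol
Divide by the smallest (0.044832 mol): C 1.000, H 1.666
Multiplying each by 3 gives whole numbers: C 3.00, H 5.00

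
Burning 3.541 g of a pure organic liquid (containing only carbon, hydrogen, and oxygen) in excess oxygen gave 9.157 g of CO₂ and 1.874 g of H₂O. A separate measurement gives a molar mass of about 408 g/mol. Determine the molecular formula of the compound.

C24H24O6

mol C = 9.157 g CO₂ ÷ 44.009 g/mol = 0.20807 mol
mol H = 2 × 1.874 g H₂O ÷ 18.015 g/mol = 0.20805 mol
mass O = 3.541 − (2.4991 + 0.20971) = 0.83215 g → mol O = 0.83215 ÷ 15.999 = 0.052012 mol
Divide by the smallest (0.052012 mol): C 4.000, H 4.000, O 1.000
Empirical formula: C4H4O
Empirical-formula mass = 68.08 g/mol; 408 ÷ 68.08 ≈ 6, so the molecular formula is C24H24O6.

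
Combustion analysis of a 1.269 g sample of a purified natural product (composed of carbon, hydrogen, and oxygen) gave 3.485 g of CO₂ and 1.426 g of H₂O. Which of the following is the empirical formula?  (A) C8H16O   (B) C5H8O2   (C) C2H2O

(A) C8H16O

mol C = 3.485 g CO₂ ÷ 44.009 g/mol = 0.079188 mol
mol H = 2 × 1.426 g H₂O ÷ 18.015 g/mol = 0.15831 mol
mass O = 1.269 − (0.95113 + 0.15958) = 0.15829 g → mol O = 0.15829 ÷ 15.999 = 0.0098937 mol
Divide by the smallest (0.0098937 mol): C 8.004, H 16.001, O 1.000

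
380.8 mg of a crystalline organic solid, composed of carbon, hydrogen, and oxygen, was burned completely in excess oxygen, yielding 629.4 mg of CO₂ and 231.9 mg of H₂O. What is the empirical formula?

C5H9O4

mol C = 0.6294 g CO₂ ÷ 44.009 g/mol = 0.014302 mol
mol H = 2 × 0.2319 g H₂O ÷ 18.015 g/mol = 0.025745 mol
mass O = 0.3808 − (0.17178 + 0.025951) = 0.18307 g → mol O = 0.18307 ÷ 15.999 = 0.011443 mol
Divide by the smallest (0.011443 mol): C 1.250, H 2.250, O 1.000
Multiplying each by 4 gives whole numbers: C 5.00, H 9.00, O 4.00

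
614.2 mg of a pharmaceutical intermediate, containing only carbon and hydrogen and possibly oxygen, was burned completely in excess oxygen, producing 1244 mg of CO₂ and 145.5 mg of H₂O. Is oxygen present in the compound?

yes

mol C = 1.244 g CO₂ ÷ 44.009 g/mol = 0.028267 mol
mol H = 2 × 0.1455 g H₂O ÷ 18.015 g/mol = 0.016153 mol
C and H account for only 0.35580 g of the 0.6142 g sample; the remaining 0.25840 g must be oxygen.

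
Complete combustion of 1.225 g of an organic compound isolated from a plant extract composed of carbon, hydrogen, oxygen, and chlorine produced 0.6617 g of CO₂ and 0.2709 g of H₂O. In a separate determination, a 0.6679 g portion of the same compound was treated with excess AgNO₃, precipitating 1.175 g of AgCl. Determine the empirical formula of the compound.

CH2ClO2

mol C = 0.6617 g CO₂ ÷ 44.009 g/mol = 0.015036 mol
mol H = 2 × 0.2709 g H₂O ÷ 18.015 g/mol = 0.030075 mol
From the AgCl data: mol Cl per gram of compound = (1.175 ÷ 143.318) ÷ 0.6679 = 0.012275 mol/g, so in the 1.225 g combustion sample mol Cl = 0.015037 mol
mass O = 1.225 − (0.18059 + 0.030316 + 0.53306) = 0.48103 g → mol O = 0.48103 ÷ 15.999 = 0.030066 mol
Divide by the smallest (0.015036 mol): C 1.000, H 2.000, Cl 1.000, O 2.000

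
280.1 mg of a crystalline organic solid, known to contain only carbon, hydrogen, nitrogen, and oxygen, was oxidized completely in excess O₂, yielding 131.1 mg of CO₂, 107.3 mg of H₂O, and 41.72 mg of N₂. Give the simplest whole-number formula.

mol C = 0.1311 g CO₂ ÷ 44.009 g/mol = 0.0029789 mol
mol H = 2 × 0.1073 g H₂O ÷ 18.015 g/mol = 0.011912 mol
mol N = 2 × 0.04172 g N₂ ÷ 28.014 g/mol = 0.0029785 mol
mass O = 0.2801 − (0.035780 + 0.012008 + 0.041720) = 0.19059 g → mol O = 0.19059 ÷ 15.999 = 0.011913 mol
Divide by the smallest (0.0029785 mol): C 1.000, H 3.999, N 1.000, O 4.000

CH4NO4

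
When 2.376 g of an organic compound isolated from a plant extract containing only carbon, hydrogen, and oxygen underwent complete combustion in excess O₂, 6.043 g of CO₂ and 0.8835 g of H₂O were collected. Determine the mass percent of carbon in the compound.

mol C = 6.043 g CO₂ ÷ 44.009 g/mol = 0.13731 mol
mol H = 2 × 0.8835 g H₂O ÷ 18.015 g/mol = 0.098085 mol
mass O = 2.376 − (1.6493 + 0.098870) = 0.62787 g → mol O = 0.62787 ÷ 15.999 = 0.039244 mol
mass % C = 1.6493 g ÷ 2.376 g × 100%

69.41%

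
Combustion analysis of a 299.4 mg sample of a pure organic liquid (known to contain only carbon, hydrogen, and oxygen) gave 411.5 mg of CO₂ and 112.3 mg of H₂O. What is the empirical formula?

C6H8O7

mol C = 0.4115 g CO₂ ÷ 44.009 g/mol = 0.0093504 mol
mol H = 2 × 0.1123 g H₂O ÷ 18.015 g/mol = 0.012467 mol
mass O = 0.2994 − (0.11231 + 0.012567) = 0.17453 g → mol O = 0.17453 ÷ 15.999 = 0.010909 mol
Divide by the smallest (0.0093504 mol): C 1.000, H 1.333, O 1.167
Multiplying each by 6 gives whole numbers: C 6.00, H 8.00, O 7.00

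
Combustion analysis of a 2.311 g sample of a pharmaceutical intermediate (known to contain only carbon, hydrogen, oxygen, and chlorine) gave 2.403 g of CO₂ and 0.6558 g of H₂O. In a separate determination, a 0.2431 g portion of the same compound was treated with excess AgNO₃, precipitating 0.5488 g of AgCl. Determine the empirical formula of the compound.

mol C = 2.403 g CO₂ ÷ 44.009 g/mol = 0.054602 mol
mol H = 2 × 0.6558 g H₂O ÷ 18.015 g/mol = 0.072806 mol
From the AgCl data: mol Cl per gram of compound = (0.5488 ÷ 143.318) ÷ 0.2431 = 0.015752 mol/g, so in the 2.311 g combustion sample mol Cl = 0.036402 mol
mass O = 2.311 − (0.65583 + 0.073388 + 1.2905) = 0.29132 g → mol O = 0.29132 ÷ 15.999 = 0.018209 mol
Divide by the smallest (0.018209 mol): C 2.999, H 3.998, Cl 1.999, O 1.000

C3H4Cl2O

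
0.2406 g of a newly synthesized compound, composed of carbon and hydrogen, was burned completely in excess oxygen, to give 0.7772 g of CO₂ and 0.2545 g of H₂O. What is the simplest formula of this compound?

C5H8

mol C = 0.7772 g CO₂ ÷ 44.009 g/mol = 0.017660 mol
mol H = 2 × 0.2545 g H₂O ÷ 18.015 g/mol = 0.028254 mol
Divide by the smallest (0.017660 mol): C 1.000, H 1.600
Multiplying each by 5 gives whole numbers: C 5.00, H 8.00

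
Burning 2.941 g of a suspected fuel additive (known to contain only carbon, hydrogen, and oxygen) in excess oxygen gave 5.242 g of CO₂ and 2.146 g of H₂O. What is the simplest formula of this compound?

mol C = 5.242 g CO₂ ÷ 44.009 g/mol = 0.11911 mol
mol H = 2 × 2.146 g H₂O ÷ 18.015 g/mol = 0.23825 mol
mass O = 2.941 − (1.4307 + 0.24015) = 1.2702 g → mol O = 1.2702 ÷ 15.999 = 0.079392 mol
Divide by the smallest (0.079392 mol): C 1.500, H 3.001, O 1.000
Multiplying each by 2 gives whole numbers: C 3.00, H 6.00, O 2.00

C3H6O2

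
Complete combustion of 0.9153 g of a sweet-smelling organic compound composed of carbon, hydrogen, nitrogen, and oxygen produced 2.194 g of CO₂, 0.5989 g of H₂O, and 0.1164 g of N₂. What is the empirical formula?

mol C = 2.194 g CO₂ ÷ 44.009 g/mol = 0.049853 mol
mol H = 2 × 0.5989 g H₂O ÷ 18.015 g/mol = 0.066489 mol
mol N = 2 × 0.1164 g N₂ ÷ 28.014 g/mol = 0.0083101 mol
mass O = 0.9153 − (0.59879 + 0.067021 + 0.11640) = 0.13309 g → mol O = 0.13309 ÷ 15.999 = 0.0083186 mol
Divide by the smallest (0.0083101 mol): C 5.999, H 8.001, N 1.000, O 1.001

C6H8NO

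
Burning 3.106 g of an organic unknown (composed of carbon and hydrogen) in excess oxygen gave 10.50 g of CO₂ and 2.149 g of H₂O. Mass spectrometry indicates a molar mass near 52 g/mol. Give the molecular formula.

C4H4

mol C = 10.50 g CO₂ ÷ 44.009 g/mol = 0.23859 mol
mol H = 2 × 2.149 g H₂O ÷ 18.015 g/mol = 0.23858 mol
Divide by the smallest (0.23858 mol): C 1.000, H 1.000
Empirical formula: CH
Empirical-formula mass = 13.02 g/mol; 52 ÷ 13.02 ≈ 4, so the molecular formula is C4H4.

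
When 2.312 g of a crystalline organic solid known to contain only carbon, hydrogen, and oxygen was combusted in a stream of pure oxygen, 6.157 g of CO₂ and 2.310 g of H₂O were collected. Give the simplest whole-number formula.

mol C = 6.157 g CO₂ ÷ 44.009 g/mol = 0.13990 mol
mol H = 2 × 2.310 g H₂O ÷ 18.015 g/mol = 0.25645 mol
mass O = 2.312 − (1.6804 + 0.25850) = 0.37312 g → mol O = 0.37312 ÷ 15.999 = 0.023321 mol
Divide by the smallest (0.023321 mol): C 5.999, H 10.996, O 1.000

C6H11O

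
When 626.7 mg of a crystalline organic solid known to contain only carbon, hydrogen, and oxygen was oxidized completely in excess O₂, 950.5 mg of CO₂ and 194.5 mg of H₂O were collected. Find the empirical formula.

mol C = 0.9505 g CO₂ ÷ 44.009 g/mol = 0.021598 mol
mol H = 2 × 0.1945 g H₂O ÷ 18.015 g/mol = 0.021593 mol
mass O = 0.6267 − (0.25941 + 0.021766) = 0.34552 g → mol O = 0.34552 ÷ 15.999 = 0.021596 mol
Divide by the smallest (0.021593 mol): C 1.000, H 1.000, O 1.000

CHO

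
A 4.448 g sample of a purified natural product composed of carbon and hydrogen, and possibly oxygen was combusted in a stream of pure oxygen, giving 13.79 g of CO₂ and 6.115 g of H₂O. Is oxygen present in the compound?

mol C = 13.79 g CO₂ ÷ 44.009 g/mol = 0.31334 mol
mol H = 2 × 6.115 g H₂O ÷ 18.015 g/mol = 0.67888 mol
C and H together account for 4.4479 g — essentially the entire 4.448 g sample — so the compound contains no oxygen.

no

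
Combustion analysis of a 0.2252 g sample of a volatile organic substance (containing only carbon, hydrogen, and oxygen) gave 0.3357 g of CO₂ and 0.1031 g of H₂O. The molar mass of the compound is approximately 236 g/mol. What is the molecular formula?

C8H12O8

mol C = 0.3357 g CO₂ ÷ 44.009 g/mol = 0.0076280 mol
mol H = 2 × 0.1031 g H₂O ÷ 18.015 g/mol = 0.011446 mol
mass O = 0.2252 − (0.091620 + 0.011538) = 0.12204 g → mol O = 0.12204 ÷ 15.999 = 0.0076281 mol
Divide by the smallest (0.0076280 mol): C 1.000, H 1.501, O 1.000
Multiplying each by 2 gives whole numbers: C 2.00, H 3.00, O 2.00
Empirical formula: C2H3O2
Empirical-formula mass = 59.04 g/mol; 236 ÷ 59.04 ≈ 4, so the molecular formula is C8H12O8.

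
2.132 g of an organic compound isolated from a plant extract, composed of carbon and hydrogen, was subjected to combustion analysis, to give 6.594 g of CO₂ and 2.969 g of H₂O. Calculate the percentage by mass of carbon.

84.41%

mol C = 6.594 g CO₂ ÷ 44.009 g/mol = 0.14983 mol
mol H = 2 × 2.969 g H₂O ÷ 18.015 g/mol = 0.32961 mol
mass % C = 1.7996 g ÷ 2.132 g × 100%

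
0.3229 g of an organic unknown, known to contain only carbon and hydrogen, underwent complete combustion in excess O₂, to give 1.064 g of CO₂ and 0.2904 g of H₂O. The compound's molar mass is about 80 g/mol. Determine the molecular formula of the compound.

mol C = 1.064 g CO₂ ÷ 44.009 g/mol = 0.024177 mol
mol H = 2 × 0.2904 g H₂O ÷ 18.015 g/mol = 0.032240 mol
Divide by the smallest (0.024177 mol): C 1.000, H 1.333
Multiplying each by 3 gives whole numbers: C 3.00, H 4.00
Empirical formula: C3H4
Empirical-formula mass = 40.06 g/mol; 80 ÷ 40.06 ≈ 2, so the molecular formula is C6H8.

C6H8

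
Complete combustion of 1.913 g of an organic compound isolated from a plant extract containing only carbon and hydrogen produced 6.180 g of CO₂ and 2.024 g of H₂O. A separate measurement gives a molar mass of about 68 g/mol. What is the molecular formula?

mol C = 6.180 g CO₂ ÷ 44.009 g/mol = 0.14043 mol
mol H = 2 × 2.024 g H₂O ÷ 18.015 g/mol = 0.22470 mol
Divide by the smallest (0.14043 mol): C 1.000, H 1.600
Multiplying each by 5 gives whole numbers: C 5.00, H 8.00
Empirical formula: C5H8
Empirical-formula mass = 68.12 g/mol; 68 ÷ 68.12 ≈ 1, so the molecular formula is C5H8.

C5H8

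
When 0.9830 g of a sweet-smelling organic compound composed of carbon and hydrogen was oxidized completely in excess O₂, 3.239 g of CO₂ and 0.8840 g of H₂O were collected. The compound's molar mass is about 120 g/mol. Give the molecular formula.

C9H12

mol C = 3.239 g CO₂ ÷ 44.009 g/mol = 0.073599 mol
mol H = 2 × 0.8840 g H₂O ÷ 18.015 g/mol = 0.098140 mol
Divide by the smallest (0.073599 mol): C 1.000, H 1.333
Multiplying each by 3 gives whole numbers: C 3.00, H 4.00
Empirical formula: C3H4
Empirical-formula mass = 40.06 g/mol; 120 ÷ 40.06 ≈ 3, so the molecular formula is C9H12.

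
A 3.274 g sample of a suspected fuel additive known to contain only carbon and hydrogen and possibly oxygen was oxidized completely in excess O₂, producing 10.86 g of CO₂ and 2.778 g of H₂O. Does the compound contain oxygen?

mol C = 10.86 g CO₂ ÷ 44.009 g/mol = 0.24677 mol
mol H = 2 × 2.778 g H₂O ÷ 18.015 g/mol = 0.30841 mol
C and H together account for 3.2748 g — essentially the entire 3.274 g sample — so the compound contains no oxygen.

no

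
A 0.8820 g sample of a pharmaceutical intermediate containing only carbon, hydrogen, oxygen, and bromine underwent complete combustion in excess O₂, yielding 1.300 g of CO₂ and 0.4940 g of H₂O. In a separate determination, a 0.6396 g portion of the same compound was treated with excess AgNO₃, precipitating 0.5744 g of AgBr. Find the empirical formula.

C7H13BrO2

mol C = 1.300 g CO₂ ÷ 44.009 g/mol = 0.029539 mol
mol H = 2 × 0.4940 g H₂O ÷ 18.015 g/mol = 0.054843 mol
From the AgBr data: mol Br per gram of compound = (0.5744 ÷ 187.772) ÷ 0.6396 = 0.0047827 mol/g, so in the 0.8820 g combustion sample mol Br = 0.0042184 mol
mass O = 0.8820 − (0.35480 + 0.055282 + 0.33706) = 0.13486 g → mol O = 0.13486 ÷ 15.999 = 0.0084290 mol
Divide by the smallest (0.0042184 mol): C 7.003, H 13.001, Br 1.000, O 1.998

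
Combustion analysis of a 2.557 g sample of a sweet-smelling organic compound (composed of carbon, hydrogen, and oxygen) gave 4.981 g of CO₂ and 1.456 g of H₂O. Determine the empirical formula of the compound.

C7H10O4

mol C = 4.981 g CO₂ ÷ 44.009 g/mol = 0.11318 mol
mol H = 2 × 1.456 g H₂O ÷ 18.015 g/mol = 0.16164 mol
mass O = 2.557 − (1.3594 + 0.16294) = 1.0346 g → mol O = 1.0346 ÷ 15.999 = 0.064669 mol
Divide by the smallest (0.064669 mol): C 1.750, H 2.500, O 1.000
Multiplying each by 4 gives whole numbers: C 7.00, H 10.00, O 4.00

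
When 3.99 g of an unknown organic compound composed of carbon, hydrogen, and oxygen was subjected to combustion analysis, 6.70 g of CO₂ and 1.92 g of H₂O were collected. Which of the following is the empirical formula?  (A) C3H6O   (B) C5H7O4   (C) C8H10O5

mol C = 6.70 g CO₂ ÷ 44.009 g/mol = 0.1522 mol
mol H = 2 × 1.92 g H₂O ÷ 18.015 g/mol = 0.2132 mol
mass O = 3.99 − (1.829 + 0.2149) = 1.947 g → mol O = 1.947 ÷ 15.999 = 0.1217 mol
Divide by the smallest (0.1217 mol): C 1.251, H 1.752, O 1.000
Multiplying each by 4 gives whole numbers: C 5.01, H 7.01, O 4.00

(B) C5H7O4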